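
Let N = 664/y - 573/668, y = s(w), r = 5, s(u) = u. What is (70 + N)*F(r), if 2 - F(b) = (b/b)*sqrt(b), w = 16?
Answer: 73909/334 - 73909*sqrt(5)/668 ≈ -26.119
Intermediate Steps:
y = 16
F(b) = 2 - sqrt(b) (F(b) = 2 - b/b*sqrt(b) = 2 - sqrt(b))
N = 27149/668 (N = 664/16 - 573/668 = 664*(1/16) - 573*1/668 = 83/2 - 573/668 = 27149/668 ≈ 40.642)
(70 + N)*F(r) = (70 + 27149/668)*(2 - sqrt(5)) = 73909*(2 - sqrt(5))/668 = 73909/334 - 73909*sqrt(5)/668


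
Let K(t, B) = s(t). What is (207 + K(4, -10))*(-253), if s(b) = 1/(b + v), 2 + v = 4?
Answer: -314479/6 ≈ -52413.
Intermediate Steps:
v = 2 (v = -2 + 4 = 2)
s(b) = 1/(2 + b) (s(b) = 1/(b + 2) = 1/(2 + b))
K(t, B) = 1/(2 + t)
(207 + K(4, -10))*(-253) = (207 + 1/(2 + 4))*(-253) = (207 + 1/6)*(-253) = (1243/6)*(-253) = -314479/6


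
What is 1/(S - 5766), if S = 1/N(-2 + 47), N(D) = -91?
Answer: -91/524707 ≈ -0.00017343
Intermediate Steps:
S = -1/91 (S = 1/(-91) = -1/91 ≈ -0.010989)
1/(S - 5766) = 1/(-1/91 - 5766) = 1/(-524707/91) = -91/524707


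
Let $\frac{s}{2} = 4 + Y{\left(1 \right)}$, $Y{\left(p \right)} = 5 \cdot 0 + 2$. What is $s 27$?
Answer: $324$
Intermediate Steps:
$Y{\left(p \right)} = 2$ ($Y{\left(p \right)} = 0 + 2 = 2$)
$s = 12$ ($s = 2 \left(4 + 2\right) = 2 \cdot 6 = 12$)
$s 27 = 12 \cdot 27 = 324$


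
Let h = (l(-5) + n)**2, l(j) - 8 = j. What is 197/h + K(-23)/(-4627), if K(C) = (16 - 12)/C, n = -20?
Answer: 20966093/30755669 ≈ 0.68170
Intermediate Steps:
l(j) = 8 + j
K(C) = 4/C
h = 289 (h = ((8 - 5) - 20)**2 = (3 - 20)**2 = (-17)**2 = 289)
197/h + K(-23)/(-4627) = 197/289 + (4/(-23))/(-4627) = 197*(1/289) + (4*(-1/23))*(-1/4627) = 197/289 - 4/23*(-1/4627) = 197/289 + 4/106421 = 20966093/30755669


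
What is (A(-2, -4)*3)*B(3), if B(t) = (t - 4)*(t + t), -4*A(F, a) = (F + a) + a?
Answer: -45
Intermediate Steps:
A(F, a) = -a/2 - F/4 (A(F, a) = -((F + a) + a)/4 = -(F + 2*a)/4 = -a/2 - F/4)
B(t) = 2*t*(-4 + t) (B(t) = (-4 + t)*(2*t) = 2*t*(-4 + t))
(A(-2, -4)*3)*B(3) = ((-1/2*(-4) - 1/4*(-2))*3)*(2*3*(-4 + 3)) = ((2 + 1/2)*3)*(2*3*(-1)) = ((5/2)*3)*(-6) = (15/2)*(-6) = -45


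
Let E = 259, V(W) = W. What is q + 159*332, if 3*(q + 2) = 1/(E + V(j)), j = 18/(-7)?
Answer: 284252617/5385 ≈ 52786.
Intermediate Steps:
j = -18/7 (j = 18*(-1/7) = -18/7 ≈ -2.5714)
q = -10763/5385 (q = -2 + 1/(3*(259 - 18/7)) = -2 + 1/(3*(1795/7)) = -2 + (1/3)*(7/1795) = -2 + 7/5385 = -10763/5385 ≈ -1.9987)
q + 159*332 = -10763/5385 + 159*332 = -10763/5385 + 52788 = 284252617/5385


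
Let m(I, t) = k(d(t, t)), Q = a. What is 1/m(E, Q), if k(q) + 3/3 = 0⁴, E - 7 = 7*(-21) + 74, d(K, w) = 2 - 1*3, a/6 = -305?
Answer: -1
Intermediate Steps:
a = -1830 (a = 6*(-305) = -1830)
Q = -1830
d(K, w) = -1 (d(K, w) = 2 - 3 = -1)
E = -66 (E = 7 + (7*(-21) + 74) = 7 + (-147 + 74) = 7 - 73 = -66)
k(q) = -1 (k(q) = -1 + 0⁴ = -1 + 0 = -1)
m(I, t) = -1
1/m(E, Q) = 1/(-1) = -1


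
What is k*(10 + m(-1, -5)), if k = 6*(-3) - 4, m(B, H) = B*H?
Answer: -330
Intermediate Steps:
k = -22 (k = -18 - 4 = -22)
k*(10 + m(-1, -5)) = -22*(10 - 1*(-5)) = -22*(10 + 5) = -22*15 = -330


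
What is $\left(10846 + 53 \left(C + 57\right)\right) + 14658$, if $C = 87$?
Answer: $33136$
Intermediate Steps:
$\left(10846 + 53 \left(C + 57\right)\right) + 14658 = \left(10846 + 53 \left(87 + 57\right)\right) + 14658 = \left(10846 + 53 \cdot 144\right) + 14658 = \left(10846 + 7632\right) + 14658 = 18478 + 14658 = 33136$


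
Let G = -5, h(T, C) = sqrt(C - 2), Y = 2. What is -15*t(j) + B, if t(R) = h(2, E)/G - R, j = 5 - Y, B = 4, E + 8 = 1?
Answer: 49 + 9*I ≈ 49.0 + 9.0*I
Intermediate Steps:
E = -7 (E = -8 + 1 = -7)
h(T, C) = sqrt(-2 + C)
j = 3 (j = 5 - 1*2 = 5 - 2 = 3)
t(R) = -R - 3*I/5 (t(R) = sqrt(-2 - 7)/(-5) - R = sqrt(-9)*(-1/5) - R = (3*I)*(-1/5) - R = -3*I/5 - R = -R - 3*I/5)
-15*t(j) + B = -15*(-1*3 - 3*I/5) + 4 = -15*(-3 - 3*I/5) + 4 = (45 + 9*I) + 4 = 49 + 9*I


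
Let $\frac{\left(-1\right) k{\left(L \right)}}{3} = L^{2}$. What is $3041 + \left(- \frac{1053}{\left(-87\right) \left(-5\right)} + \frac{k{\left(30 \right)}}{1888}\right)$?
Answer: $\frac{207862493}{68440} \approx 3037.1$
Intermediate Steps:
$k{\left(L \right)} = - 3 L^{2}$
$3041 + \left(- \frac{1053}{\left(-87\right) \left(-5\right)} + \frac{k{\left(30 \right)}}{1888}\right) = 3041 + \left(- \frac{1053}{\left(-87\right) \left(-5\right)} + \frac{\left(-3\right) 30^{2}}{1888}\right) = 3041 - \left(\frac{351}{145} - \left(-3\right) 900 \cdot \frac{1}{1888}\right) = 3041 - \frac{263547}{68440} = \frac{207862493}{68440}$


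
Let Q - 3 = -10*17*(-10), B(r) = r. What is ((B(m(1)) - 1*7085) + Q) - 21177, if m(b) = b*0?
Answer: -26559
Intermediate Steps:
m(b) = 0
Q = 1703 (Q = 3 - 10*17*(-10) = 3 - 170*(-10) = 3 + 1700 = 1703)
((B(m(1)) - 1*7085) + Q) - 21177 = ((0 - 1*7085) + 1703) - 21177 = ((0 - 7085) + 1703) - 21177 = (-7085 + 1703) - 21177 = -5382 - 21177 = -26559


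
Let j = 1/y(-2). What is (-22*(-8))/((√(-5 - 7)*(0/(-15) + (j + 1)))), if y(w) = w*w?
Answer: -352*I*√3/15 ≈ -40.645*I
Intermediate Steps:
y(w) = w²
j = ¼ (j = 1/((-2)²) = 1/4 = ¼ ≈ 0.25000)
(-22*(-8))/((√(-5 - 7)*(0/(-15) + (j + 1)))) = (-22*(-8))/((√(-5 - 7)*(0/(-15) + (¼ + 1)))) = 176/((√(-12)*(0*(-1/15) + 5/4))) = 176/(((2*I*√3)*(0 + 5/4))) = 176/(((2*I*√3)*(5/4))) = 176/((5*I*√3/2)) = 176*(-2*I*√3/15) = -352*I*√3/15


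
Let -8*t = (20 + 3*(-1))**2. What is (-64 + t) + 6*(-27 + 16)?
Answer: -1329/8 ≈ -166.13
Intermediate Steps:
t = -289/8 (t = -(20 + 3*(-1))**2/8 = -(20 - 3)**2/8 = -1/8*17**2 = -1/8*289 = -289/8 ≈ -36.125)
(-64 + t) + 6*(-27 + 16) = (-64 - 289/8) + 6*(-27 + 16) = -801/8 + 6*(-11) = -801/8 - 66 = -1329/8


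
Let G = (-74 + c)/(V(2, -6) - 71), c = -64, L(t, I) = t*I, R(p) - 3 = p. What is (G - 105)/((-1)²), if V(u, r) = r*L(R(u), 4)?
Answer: -19917/191 ≈ -104.28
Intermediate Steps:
R(p) = 3 + p
L(t, I) = I*t
V(u, r) = r*(12 + 4*u) (V(u, r) = r*(4*(3 + u)) = r*(12 + 4*u))
G = 138/191 (G = (-74 - 64)/(4*(-6)*(3 + 2) - 71) = -138/(4*(-6)*5 - 71) = -138/(-120 - 71) = -138/(-191) = -138*(-1/191) = 138/191 ≈ 0.72251)
(G - 105)/((-1)²) = (138/191 - 105)/((-1)²) = -19917/191/1 = 1*(-19917/191) = -19917/191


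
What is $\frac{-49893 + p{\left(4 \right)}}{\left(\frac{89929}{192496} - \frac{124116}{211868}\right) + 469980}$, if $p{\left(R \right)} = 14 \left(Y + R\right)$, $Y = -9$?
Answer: $- \frac{509419531981616}{4791884618638319} \approx -0.10631$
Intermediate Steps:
$p{\left(R \right)} = -126 + 14 R$ ($p{\left(R \right)} = 14 \left(-9 + R\right) = -126 + 14 R$)
$\frac{-49893 + p{\left(4 \right)}}{\left(\frac{89929}{192496} - \frac{124116}{211868}\right) + 469980} = \frac{-49893 + \left(-126 + 14 \cdot 4\right)}{\left(\frac{89929}{192496} - \frac{124116}{211868}\right) + 469980} = \frac{-49893 + \left(-126 + 56\right)}{\left(89929 \cdot \frac{1}{192496} - \frac{31029}{52967}\right) + 469980} = \frac{-49893 - 70}{\left(\frac{89929}{192496} - \frac{31029}{52967}\right) + 469980} = - \frac{49963}{- \frac{1209689041}{10195935632} + 469980} = - \frac{49963}{\frac{4791884618638319}{10195935632}} = \left(-49963\right) \frac{10195935632}{4791884618638319} = - \frac{509419531981616}{4791884618638319}$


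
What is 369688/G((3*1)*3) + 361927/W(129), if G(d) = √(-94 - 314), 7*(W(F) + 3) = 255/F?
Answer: -108940027/818 - 92422*I*√102/51 ≈ -1.3318e+5 - 18302.0*I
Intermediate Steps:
W(F) = -3 + 255/(7*F) (W(F) = -3 + (255/F)/7 = -3 + 255/(7*F))
G(d) = 2*I*√102 (G(d) = √(-408) = 2*I*√102)
369688/G((3*1)*3) + 361927/W(129) = 369688/((2*I*√102)) + 361927/(-3 + (255/7)/129) = 369688*(-I*√102/204) + 361927/(-3 + (255/7)*(1/129)) = -92422*I*√102/51 + 361927/(-3 + 85/301) = -92422*I*√102/51 + 361927/(-818/301) = -92422*I*√102/51 + 361927*(-301/818) = -92422*I*√102/51 - 108940027/818 = -108940027/818 - 92422*I*√102/51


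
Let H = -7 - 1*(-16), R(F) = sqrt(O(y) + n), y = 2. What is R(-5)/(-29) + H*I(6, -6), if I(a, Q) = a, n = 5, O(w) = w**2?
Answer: 1563/29 ≈ 53.897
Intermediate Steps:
R(F) = 3 (R(F) = sqrt(2**2 + 5) = sqrt(4 + 5) = sqrt(9) = 3)
H = 9 (H = -7 + 16 = 9)
R(-5)/(-29) + H*I(6, -6) = 3/(-29) + 9*6 = 3*(-1/29) + 54 = -3/29 + 54 = 1563/29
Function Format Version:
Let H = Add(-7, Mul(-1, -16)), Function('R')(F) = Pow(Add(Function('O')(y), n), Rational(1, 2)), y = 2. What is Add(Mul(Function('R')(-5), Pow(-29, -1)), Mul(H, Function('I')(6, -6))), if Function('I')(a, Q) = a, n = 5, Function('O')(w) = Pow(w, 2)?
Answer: Rational(1563, 29) ≈ 53.897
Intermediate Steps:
Function('R')(F) = 3 (Function('R')(F) = Pow(Add(Pow(2, 2), 5), Rational(1, 2)) = Pow(Add(4, 5), Rational(1, 2)) = Pow(9, Rational(1, 2)) = 3)
H = 9 (H = Add(-7, 16) = 9)
Add(Mul(Function('R')(-5), Pow(-29, -1)), Mul(H, Function('I')(6, -6))) = Add(Mul(3, Pow(-29, -1)), Mul(9, 6)) = Add(Mul(3, Rational(-1, 29)), 54) = Add(Rational(-3, 29), 54) = Rational(1563, 29)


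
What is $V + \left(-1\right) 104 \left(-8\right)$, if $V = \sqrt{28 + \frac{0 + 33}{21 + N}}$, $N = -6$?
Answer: $832 + \frac{\sqrt{755}}{5} \approx 837.5$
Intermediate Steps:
$V = \frac{\sqrt{755}}{5}$ ($V = \sqrt{28 + \frac{0 + 33}{21 - 6}} = \sqrt{28 + \frac{33}{15}} = \sqrt{28 + 33 \cdot \frac{1}{15}} = \sqrt{28 + \frac{11}{5}} = \sqrt{\frac{151}{5}} = \frac{\sqrt{755}}{5} \approx 5.4955$)
$V + \left(-1\right) 104 \left(-8\right) = \frac{\sqrt{755}}{5} + \left(-1\right) 104 \left(-8\right) = \frac{\sqrt{755}}{5} - -832 = \frac{\sqrt{755}}{5} + 832 = 832 + \frac{\sqrt{755}}{5}$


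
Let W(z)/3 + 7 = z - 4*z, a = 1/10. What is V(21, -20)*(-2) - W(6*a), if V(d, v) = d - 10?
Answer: 22/5 ≈ 4.4000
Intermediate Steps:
V(d, v) = -10 + d
a = ⅒ ≈ 0.10000
W(z) = -21 - 9*z (W(z) = -21 + 3*(z - 4*z) = -21 + 3*(-3*z) = -21 - 9*z)
V(21, -20)*(-2) - W(6*a) = (-10 + 21)*(-2) - (-21 - 54/10) = 11*(-2) - (-21 - 9*⅗) = -22 - (-21 - 27/5) = -22 - 1*(-132/5) = -22 + 132/5 = 22/5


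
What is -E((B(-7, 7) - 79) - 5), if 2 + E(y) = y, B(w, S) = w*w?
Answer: 37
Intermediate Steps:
B(w, S) = w²
E(y) = -2 + y
-E((B(-7, 7) - 79) - 5) = -(-2 + (((-7)² - 79) - 5)) = -(-2 + ((49 - 79) - 5)) = -(-2 + (-30 - 5)) = -(-2 - 35) = -1*(-37) = 37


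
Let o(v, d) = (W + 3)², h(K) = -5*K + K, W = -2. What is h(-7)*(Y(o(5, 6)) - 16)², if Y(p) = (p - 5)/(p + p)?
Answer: 9072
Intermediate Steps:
h(K) = -4*K
o(v, d) = 1 (o(v, d) = (-2 + 3)² = 1² = 1)
Y(p) = (-5 + p)/(2*p) (Y(p) = (-5 + p)/((2*p)) = (-5 + p)*(1/(2*p)) = (-5 + p)/(2*p))
h(-7)*(Y(o(5, 6)) - 16)² = (-4*(-7))*((½)*(-5 + 1)/1 - 16)² = 28*((½)*1*(-4) - 16)² = 28*(-2 - 16)² = 28*(-18)² = 28*324 = 9072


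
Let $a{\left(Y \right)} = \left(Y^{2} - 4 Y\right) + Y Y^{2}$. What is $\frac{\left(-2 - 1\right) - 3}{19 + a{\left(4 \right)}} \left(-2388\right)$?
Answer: $\frac{14328}{83} \approx 172.63$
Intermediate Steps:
$a{\left(Y \right)} = Y^{2} + Y^{3} - 4 Y$ ($a{\left(Y \right)} = \left(Y^{2} - 4 Y\right) + Y^{3} = Y^{2} + Y^{3} - 4 Y$)
$\frac{\left(-2 - 1\right) - 3}{19 + a{\left(4 \right)}} \left(-2388\right) = \frac{\left(-2 - 1\right) - 3}{19 + 4 \left(-4 + 4 + 4^{2}\right)} \left(-2388\right) = \frac{-3 - 3}{19 + 4 \left(-4 + 4 + 16\right)} \left(-2388\right) = - \frac{6}{19 + 4 \cdot 16} \left(-2388\right) = - \frac{6}{19 + 64} \left(-2388\right) = - \frac{6}{83} \left(-2388\right) = \left(-6\right) \frac{1}{83} \left(-2388\right) = \left(- \frac{6}{83}\right) \left(-2388\right) = \frac{14328}{83}$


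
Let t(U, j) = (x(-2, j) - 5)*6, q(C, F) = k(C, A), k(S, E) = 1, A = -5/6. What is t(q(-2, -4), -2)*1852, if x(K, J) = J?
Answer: -77784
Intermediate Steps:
A = -5/6 (A = -5*1/6 = -5/6 ≈ -0.83333)
q(C, F) = 1
t(U, j) = -30 + 6*j (t(U, j) = (j - 5)*6 = (-5 + j)*6 = -30 + 6*j)
t(q(-2, -4), -2)*1852 = (-30 + 6*(-2))*1852 = (-30 - 12)*1852 = -42*1852 = -77784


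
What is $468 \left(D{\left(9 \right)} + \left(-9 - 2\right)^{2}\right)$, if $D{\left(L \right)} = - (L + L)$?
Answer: $48204$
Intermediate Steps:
$D{\left(L \right)} = - 2 L$
$468 \left(D{\left(9 \right)} + \left(-9 - 2\right)^{2}\right) = 468 \left(\left(-2\right) 9 + \left(-9 - 2\right)^{2}\right) = 468 \left(-18 + \left(-11\right)^{2}\right) = 468 \left(-18 + 121\right) = 468 \cdot 103 = 48204$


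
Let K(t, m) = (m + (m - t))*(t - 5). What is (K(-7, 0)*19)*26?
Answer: -41496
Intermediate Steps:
K(t, m) = (-5 + t)*(-t + 2*m) (K(t, m) = (-t + 2*m)*(-5 + t) = (-5 + t)*(-t + 2*m))
(K(-7, 0)*19)*26 = ((-1*(-7)² - 10*0 + 5*(-7) + 2*0*(-7))*19)*26 = ((-1*49 + 0 - 35 + 0)*19)*26 = ((-49 + 0 - 35 + 0)*19)*26 = -84*19*26 = -1596*26 = -41496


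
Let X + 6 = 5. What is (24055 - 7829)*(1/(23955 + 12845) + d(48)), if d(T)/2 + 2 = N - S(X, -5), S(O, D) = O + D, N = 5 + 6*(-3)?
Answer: -5374043087/18400 ≈ -2.9207e+5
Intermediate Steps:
X = -1 (X = -6 + 5 = -1)
N = -13 (N = 5 - 18 = -13)
S(O, D) = D + O
d(T) = -18 (d(T) = -4 + 2*(-13 - (-5 - 1)) = -4 + 2*(-13 - 1*(-6)) = -4 + 2*(-13 + 6) = -4 + 2*(-7) = -4 - 14 = -18)
(24055 - 7829)*(1/(23955 + 12845) + d(48)) = (24055 - 7829)*(1/(23955 + 12845) - 18) = 16226*(1/36800 - 18) = 16226*(-662399/36800) = -5374043087/18400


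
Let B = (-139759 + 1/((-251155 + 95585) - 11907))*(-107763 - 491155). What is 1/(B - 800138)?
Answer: 167477/14018391077364566 ≈ 1.1947e-11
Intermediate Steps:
B = 14018525082076392/167477 (B = (-139759 + 1/(-155570 - 11907))*(-598918) = (-139759 + 1/(-167477))*(-598918) = (-139759 - 1/167477)*(-598918) = -23406418044/167477*(-598918) = 14018525082076392/167477 ≈ 8.3704e+10)
1/(B - 800138) = 1/(14018525082076392/167477 - 800138) = 1/(14018391077364566/167477) = 167477/14018391077364566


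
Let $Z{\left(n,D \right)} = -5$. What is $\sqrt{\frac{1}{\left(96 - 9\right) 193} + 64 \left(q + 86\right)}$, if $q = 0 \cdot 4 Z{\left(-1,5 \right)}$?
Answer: $\frac{\sqrt{1551785013015}}{16791} \approx 74.189$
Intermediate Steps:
$q = 0$ ($q = 0 \cdot 4 \left(-5\right) = 0 \left(-5\right) = 0$)
$\sqrt{\frac{1}{\left(96 - 9\right) 193} + 64 \left(q + 86\right)} = \sqrt{\frac{1}{\left(96 - 9\right) 193} + 64 \left(0 + 86\right)} = \sqrt{\frac{1}{\left(96 - 9\right) 193} + 64 \cdot 86} = \sqrt{\frac{1}{87 \cdot 193} + 5504} = \sqrt{\frac{1}{16791} + 5504} = \sqrt{\frac{92417665}{16791}} = \frac{\sqrt{1551785013015}}{16791}$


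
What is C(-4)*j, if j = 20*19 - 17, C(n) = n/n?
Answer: 363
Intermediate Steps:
C(n) = 1
j = 363 (j = 380 - 17 = 363)
C(-4)*j = 1*363 = 363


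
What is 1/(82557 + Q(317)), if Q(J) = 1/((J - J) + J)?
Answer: 317/26170570 ≈ 1.2113e-5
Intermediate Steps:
Q(J) = 1/J (Q(J) = 1/(0 + J) = 1/J)
1/(82557 + Q(317)) = 1/(82557 + 1/317) = 1/(26170570/317) = 317/26170570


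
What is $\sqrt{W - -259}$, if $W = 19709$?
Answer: $16 \sqrt{78} \approx 141.31$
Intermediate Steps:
$\sqrt{W - -259} = \sqrt{19709 - -259} = \sqrt{19709 + 259} = \sqrt{19968} = 16 \sqrt{78}$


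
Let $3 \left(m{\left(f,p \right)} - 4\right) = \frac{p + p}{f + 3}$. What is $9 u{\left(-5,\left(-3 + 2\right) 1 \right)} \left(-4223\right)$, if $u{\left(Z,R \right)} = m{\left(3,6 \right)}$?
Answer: $-177366$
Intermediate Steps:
$m{\left(f,p \right)} = 4 + \frac{2 p}{3 \left(3 + f\right)}$ ($m{\left(f,p \right)} = 4 + \frac{\left(p + p\right) \frac{1}{f + 3}}{3} = 4 + \frac{2 p \frac{1}{3 + f}}{3} = 4 + \frac{2 p}{3 \left(3 + f\right)}$)
$u{\left(Z,R \right)} = \frac{14}{3}$ ($u{\left(Z,R \right)} = \frac{2 \left(18 + 6 + 6 \cdot 3\right)}{3 \left(3 + 3\right)} = \frac{2 \left(18 + 6 + 18\right)}{3 \cdot 6} = \frac{2}{3} \cdot \frac{1}{6} \cdot 42 = \frac{14}{3}$)
$9 u{\left(-5,\left(-3 + 2\right) 1 \right)} \left(-4223\right) = 9 \cdot \frac{14}{3} \left(-4223\right) = 42 \left(-4223\right) = -177366$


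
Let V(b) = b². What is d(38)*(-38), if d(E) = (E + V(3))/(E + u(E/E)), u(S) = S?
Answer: -1786/39 ≈ -45.795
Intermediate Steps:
d(E) = (9 + E)/(1 + E) (d(E) = (E + 3²)/(E + E/E) = (E + 9)/(E + 1) = (9 + E)/(1 + E))
d(38)*(-38) = ((9 + 38)/(1 + 38))*(-38) = (47/39)*(-38) = -1786/39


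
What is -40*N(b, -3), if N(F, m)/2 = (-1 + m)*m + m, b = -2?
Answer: -720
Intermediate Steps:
N(F, m) = 2*m + 2*m*(-1 + m) (N(F, m) = 2*((-1 + m)*m + m) = 2*(m*(-1 + m) + m) = 2*(m + m*(-1 + m)) = 2*m + 2*m*(-1 + m))
-40*N(b, -3) = -80*(-3)**2 = -80*9 = -40*18 = -720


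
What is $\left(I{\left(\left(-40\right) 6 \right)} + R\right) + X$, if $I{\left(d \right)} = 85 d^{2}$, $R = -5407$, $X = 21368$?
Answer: $4911961$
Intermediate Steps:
$\left(I{\left(\left(-40\right) 6 \right)} + R\right) + X = \left(85 \left(\left(-40\right) 6\right)^{2} - 5407\right) + 21368 = \left(85 \left(-240\right)^{2} - 5407\right) + 21368 = \left(85 \cdot 57600 - 5407\right) + 21368 = \left(4896000 - 5407\right) + 21368 = 4890593 + 21368 = 4911961$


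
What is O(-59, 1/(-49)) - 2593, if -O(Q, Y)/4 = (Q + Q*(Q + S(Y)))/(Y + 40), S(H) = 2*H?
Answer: -1916957/653 ≈ -2935.6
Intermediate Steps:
O(Q, Y) = -4*(Q + Q*(Q + 2*Y))/(40 + Y) (O(Q, Y) = -4*(Q + Q*(Q + 2*Y))/(Y + 40) = -4*(Q + Q*(Q + 2*Y))/(40 + Y))
O(-59, 1/(-49)) - 2593 = -4*(-59)*(1 - 59 + 2/(-49))/(40 + 1/(-49)) - 2593 = -4*(-59)*(1 - 59 + 2*(-1/49))/(40 - 1/49) - 2593 = -4*(-59)*(1 - 59 - 2/49)/1959/49 - 2593 = -4*(-59)*49/1959*(-2844/49) - 2593 = -223728/653 - 2593 = -1916957/653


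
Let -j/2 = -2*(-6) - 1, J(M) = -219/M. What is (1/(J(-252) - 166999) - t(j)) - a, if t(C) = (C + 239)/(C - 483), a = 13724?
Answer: -97218605253149/7084060715 ≈ -13724.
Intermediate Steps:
j = -22 (j = -2*(-2*(-6) - 1) = -2*(12 - 1) = -2*11 = -22)
t(C) = (239 + C)/(-483 + C)
(1/(J(-252) - 166999) - t(j)) - a = (1/(-219/(-252) - 166999) - (239 - 22)/(-483 - 22)) - 1*13724 = (1/(-219*(-1/252) - 166999) - 217/(-505)) - 13724 = (1/(73/84 - 166999) - (-1)*217/505) - 13724 = (1/(-14027843/84) - 1*(-217/505)) - 13724 = (-84/14027843 + 217/505) - 13724 = 3043999511/7084060715 - 13724 = -97218605253149/7084060715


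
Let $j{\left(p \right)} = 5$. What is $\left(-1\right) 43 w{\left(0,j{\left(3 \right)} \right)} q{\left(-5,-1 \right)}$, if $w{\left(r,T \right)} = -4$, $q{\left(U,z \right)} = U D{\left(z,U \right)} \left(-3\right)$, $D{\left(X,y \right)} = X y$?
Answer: $12900$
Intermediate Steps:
$q{\left(U,z \right)} = - 3 z U^{2}$ ($q{\left(U,z \right)} = U z U \left(-3\right) = U U z \left(-3\right) = z U^{2} \left(-3\right) = - 3 z U^{2}$)
$\left(-1\right) 43 w{\left(0,j{\left(3 \right)} \right)} q{\left(-5,-1 \right)} = \left(-1\right) 43 \left(-4\right) \left(\left(-3\right) \left(-1\right) \left(-5\right)^{2}\right) = \left(-43\right) \left(-4\right) \left(\left(-3\right) \left(-1\right) 25\right) = 172 \cdot 75 = 12900$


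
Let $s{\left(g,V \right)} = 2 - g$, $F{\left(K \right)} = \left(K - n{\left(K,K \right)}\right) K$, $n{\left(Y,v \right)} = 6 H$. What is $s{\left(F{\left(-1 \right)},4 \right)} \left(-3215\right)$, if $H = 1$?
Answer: $16075$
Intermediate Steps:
$n{\left(Y,v \right)} = 6$ ($n{\left(Y,v \right)} = 6 \cdot 1 = 6$)
$F{\left(K \right)} = K \left(-6 + K\right)$ ($F{\left(K \right)} = \left(K - 6\right) K = \left(-6 + K\right) K = K \left(-6 + K\right)$)
$s{\left(F{\left(-1 \right)},4 \right)} \left(-3215\right) = \left(2 - - (-6 - 1)\right) \left(-3215\right) = \left(2 - \left(-1\right) \left(-7\right)\right) \left(-3215\right) = \left(2 - 7\right) \left(-3215\right) = \left(-5\right) \left(-3215\right) = 16075$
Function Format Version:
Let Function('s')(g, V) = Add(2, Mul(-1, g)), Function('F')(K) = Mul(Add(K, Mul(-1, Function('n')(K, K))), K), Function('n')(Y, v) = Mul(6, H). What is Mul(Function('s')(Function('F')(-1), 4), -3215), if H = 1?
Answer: 16075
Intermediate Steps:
Function('n')(Y, v) = 6 (Function('n')(Y, v) = Mul(6, 1) = 6)
Function('F')(K) = Mul(K, Add(-6, K)) (Function('F')(K) = Mul(Add(K, Mul(-1, 6)), K) = Mul(Add(K, -6), K) = Mul(Add(-6, K), K) = Mul(K, Add(-6, K)))
Mul(Function('s')(Function('F')(-1), 4), -3215) = Mul(Add(2, Mul(-1, Mul(-1, Add(-6, -1)))), -3215) = Mul(Add(2, Mul(-1, Mul(-1, -7))), -3215) = Mul(Add(2, Mul(-1, 7)), -3215) = Mul(Add(2, -7), -3215) = Mul(-5, -3215) = 16075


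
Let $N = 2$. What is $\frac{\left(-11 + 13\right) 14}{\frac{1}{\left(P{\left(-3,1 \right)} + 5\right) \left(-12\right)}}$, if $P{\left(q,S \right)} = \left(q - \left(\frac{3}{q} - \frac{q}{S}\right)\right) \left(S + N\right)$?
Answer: $3360$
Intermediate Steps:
$P{\left(q,S \right)} = \left(2 + S\right) \left(q - \frac{3}{q} + \frac{q}{S}\right)$ ($P{\left(q,S \right)} = \left(q - \left(\frac{3}{q} - \frac{q}{S}\right)\right) \left(S + 2\right) = \left(q - \frac{3}{q} + \frac{q}{S}\right) \left(2 + S\right) = \left(2 + S\right) \left(q - \frac{3}{q} + \frac{q}{S}\right)$)
$\frac{\left(-11 + 13\right) 14}{\frac{1}{\left(P{\left(-3,1 \right)} + 5\right) \left(-12\right)}} = \frac{\left(-11 + 13\right) 14}{\frac{1}{\left(\left(- \frac{6}{-3} + 3 \left(-3\right) + 1 \left(-3\right) - \frac{3}{-3} + 2 \left(-3\right) 1^{-1}\right) + 5\right) \left(-12\right)}} = \frac{2 \cdot 14}{\frac{1}{\left(\left(\left(-6\right) \left(- \frac{1}{3}\right) - 9 - 3 - 3 \left(- \frac{1}{3}\right) + 2 \left(-3\right) 1\right) + 5\right) \left(-12\right)}} = \frac{28}{\frac{1}{\left(\left(2 - 9 - 3 + 1 - 6\right) + 5\right) \left(-12\right)}} = \frac{28}{\frac{1}{\left(-15 + 5\right) \left(-12\right)}} = \frac{28}{\frac{1}{\left(-10\right) \left(-12\right)}} = \frac{28}{\frac{1}{120}} = 28 \frac{1}{\frac{1}{120}} = 28 \cdot 120 = 3360$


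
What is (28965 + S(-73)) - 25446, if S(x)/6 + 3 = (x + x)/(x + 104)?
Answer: 107655/31 ≈ 3472.7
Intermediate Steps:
S(x) = -18 + 12*x/(104 + x) (S(x) = -18 + 6*((x + x)/(x + 104)) = -18 + 6*((2*x)/(104 + x)) = -18 + 6*(2*x/(104 + x)) = -18 + 12*x/(104 + x))
(28965 + S(-73)) - 25446 = (28965 + 6*(-312 - 1*(-73))/(104 - 73)) - 25446 = (28965 + 6*(-312 + 73)/31) - 25446 = (28965 + 6*(1/31)*(-239)) - 25446 = (28965 - 1434/31) - 25446 = 896481/31 - 25446 = 107655/31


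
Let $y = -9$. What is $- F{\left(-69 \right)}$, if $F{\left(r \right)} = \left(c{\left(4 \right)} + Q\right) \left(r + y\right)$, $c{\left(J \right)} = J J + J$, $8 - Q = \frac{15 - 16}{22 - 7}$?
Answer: $\frac{10946}{5} \approx 2189.2$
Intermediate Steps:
$Q = \frac{121}{15}$ ($Q = 8 - \frac{15 - 16}{22 - 7} = 8 - - \frac{1}{15} = 8 + \frac{1}{15} = \frac{121}{15} \approx 8.0667$)
$c{\left(J \right)} = J + J^{2}$ ($c{\left(J \right)} = J^{2} + J = J + J^{2}$)
$F{\left(r \right)} = - \frac{1263}{5} + \frac{421 r}{15}$ ($F{\left(r \right)} = \left(4 \left(1 + 4\right) + \frac{121}{15}\right) \left(r - 9\right) = \left(4 \cdot 5 + \frac{121}{15}\right) \left(-9 + r\right) = \left(20 + \frac{121}{15}\right) \left(-9 + r\right) = \frac{421 \left(-9 + r\right)}{15} = - \frac{1263}{5} + \frac{421 r}{15}$)
$- F{\left(-69 \right)} = - (- \frac{1263}{5} + \frac{421}{15} \left(-69\right)) = - (- \frac{1263}{5} - \frac{9683}{5}) = \left(-1\right) \left(- \frac{10946}{5}\right) = \frac{10946}{5}$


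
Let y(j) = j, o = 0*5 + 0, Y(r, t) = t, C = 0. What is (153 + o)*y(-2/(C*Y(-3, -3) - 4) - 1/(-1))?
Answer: 459/2 ≈ 229.50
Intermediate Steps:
o = 0 (o = 0 + 0 = 0)
(153 + o)*y(-2/(C*Y(-3, -3) - 4) - 1/(-1)) = (153 + 0)*(-2/(0*(-3) - 4) - 1/(-1)) = 153*(-2/(0 - 4) - 1*(-1)) = 153*(-2/(-4) + 1) = 153*(-2*(-¼) + 1) = 153*(½ + 1) = 153*(3/2) = 459/2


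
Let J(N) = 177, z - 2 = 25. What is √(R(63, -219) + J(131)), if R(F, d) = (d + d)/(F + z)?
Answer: √38730/15 ≈ 13.120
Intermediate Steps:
z = 27 (z = 2 + 25 = 27)
R(F, d) = 2*d/(27 + F) (R(F, d) = (d + d)/(F + 27) = (2*d)/(27 + F) = 2*d/(27 + F))
√(R(63, -219) + J(131)) = √(2*(-219)/(27 + 63) + 177) = √(2*(-219)/90 + 177) = √(2*(-219)*(1/90) + 177) = √(-73/15 + 177) = √(2582/15) = √38730/15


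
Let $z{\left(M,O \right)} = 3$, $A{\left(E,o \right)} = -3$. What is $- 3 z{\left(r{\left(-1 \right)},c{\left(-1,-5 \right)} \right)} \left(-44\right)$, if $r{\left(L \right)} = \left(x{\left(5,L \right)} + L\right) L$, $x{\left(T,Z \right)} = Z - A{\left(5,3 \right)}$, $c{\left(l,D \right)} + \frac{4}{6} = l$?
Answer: $396$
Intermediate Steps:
$c{\left(l,D \right)} = - \frac{2}{3} + l$
$x{\left(T,Z \right)} = 3 + Z$ ($x{\left(T,Z \right)} = Z - -3 = Z + 3 = 3 + Z$)
$r{\left(L \right)} = L \left(3 + 2 L\right)$ ($r{\left(L \right)} = \left(\left(3 + L\right) + L\right) L = \left(3 + 2 L\right) L = L \left(3 + 2 L\right)$)
$- 3 z{\left(r{\left(-1 \right)},c{\left(-1,-5 \right)} \right)} \left(-44\right) = \left(-3\right) 3 \left(-44\right) = \left(-9\right) \left(-44\right) = 396$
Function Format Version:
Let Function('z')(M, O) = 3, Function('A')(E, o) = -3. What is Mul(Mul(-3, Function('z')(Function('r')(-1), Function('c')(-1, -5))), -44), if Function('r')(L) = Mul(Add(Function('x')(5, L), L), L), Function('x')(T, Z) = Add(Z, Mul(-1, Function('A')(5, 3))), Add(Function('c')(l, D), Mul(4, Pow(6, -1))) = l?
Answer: 396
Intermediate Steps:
Function('c')(l, D) = Add(Rational(-2, 3), l)
Function('x')(T, Z) = Add(3, Z) (Function('x')(T, Z) = Add(Z, Mul(-1, -3)) = Add(Z, 3) = Add(3, Z))
Function('r')(L) = Mul(L, Add(3, Mul(2, L))) (Function('r')(L) = Mul(Add(Add(3, L), L), L) = Mul(Add(3, Mul(2, L)), L) = Mul(L, Add(3, Mul(2, L))))
Mul(Mul(-3, Function('z')(Function('r')(-1), Function('c')(-1, -5))), -44) = Mul(Mul(-3, 3), -44) = Mul(-9, -44) = 396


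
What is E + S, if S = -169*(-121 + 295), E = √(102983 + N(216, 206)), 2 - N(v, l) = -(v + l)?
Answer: -29406 + √103407 ≈ -29084.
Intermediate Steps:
N(v, l) = 2 + l + v (N(v, l) = 2 - (-1)*(v + l) = 2 - (-1)*(l + v) = 2 - (-l - v) = 2 + (l + v) = 2 + l + v)
E = √103407 (E = √(102983 + (2 + 206 + 216)) = √(102983 + 424) = √103407 ≈ 321.57)
S = -29406 (S = -169*174 = -29406)
E + S = √103407 - 29406 = -29406 + √103407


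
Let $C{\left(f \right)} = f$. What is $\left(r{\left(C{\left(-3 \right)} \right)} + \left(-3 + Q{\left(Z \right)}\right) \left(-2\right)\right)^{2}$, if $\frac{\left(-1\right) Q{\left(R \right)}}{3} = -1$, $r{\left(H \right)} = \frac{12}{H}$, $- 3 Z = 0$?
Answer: $16$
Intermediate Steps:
$Z = 0$ ($Z = \left(- \frac{1}{3}\right) 0 = 0$)
$Q{\left(R \right)} = 3$ ($Q{\left(R \right)} = \left(-3\right) \left(-1\right) = 3$)
$\left(r{\left(C{\left(-3 \right)} \right)} + \left(-3 + Q{\left(Z \right)}\right) \left(-2\right)\right)^{2} = \left(\frac{12}{-3} + \left(-3 + 3\right) \left(-2\right)\right)^{2} = \left(12 \left(- \frac{1}{3}\right) + 0 \left(-2\right)\right)^{2} = \left(-4 + 0\right)^{2} = \left(-4\right)^{2} = 16$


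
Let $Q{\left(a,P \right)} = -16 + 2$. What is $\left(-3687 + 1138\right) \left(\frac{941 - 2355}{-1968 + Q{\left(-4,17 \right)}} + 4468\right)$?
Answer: $- \frac{11288233755}{991} \approx -1.1391 \cdot 10^{7}$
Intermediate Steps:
$Q{\left(a,P \right)} = -14$
$\left(-3687 + 1138\right) \left(\frac{941 - 2355}{-1968 + Q{\left(-4,17 \right)}} + 4468\right) = \left(-3687 + 1138\right) \left(\frac{941 - 2355}{-1968 - 14} + 4468\right) = - 2549 \left(- \frac{1414}{-1982} + 4468\right) = - 2549 \left(\left(-1414\right) \left(- \frac{1}{1982}\right) + 4468\right) = - 2549 \left(\frac{707}{991} + 4468\right) = \left(-2549\right) \frac{4428495}{991} = - \frac{11288233755}{991}$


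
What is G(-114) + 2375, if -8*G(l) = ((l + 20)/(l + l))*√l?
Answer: 2375 - 47*I*√114/912 ≈ 2375.0 - 0.55024*I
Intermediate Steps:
G(l) = -(20 + l)/(16*√l) (G(l) = -(l + 20)/(l + l)*√l/8 = -(20 + l)/((2*l))*√l/8 = -(20 + l)*(1/(2*l))*√l/8 = -(20 + l)/(2*l)*√l/8 = -(20 + l)/(16*√l))
G(-114) + 2375 = (-20 - 1*(-114))/(16*√(-114)) + 2375 = (-I*√114/114)*(-20 + 114)/16 + 2375 = (1/16)*(-I*√114/114)*94 + 2375 = -47*I*√114/912 + 2375 = 2375 - 47*I*√114/912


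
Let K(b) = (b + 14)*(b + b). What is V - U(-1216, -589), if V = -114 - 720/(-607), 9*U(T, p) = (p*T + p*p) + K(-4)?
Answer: -215298919/1821 ≈ -1.1823e+5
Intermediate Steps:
K(b) = 2*b*(14 + b) (K(b) = (14 + b)*(2*b) = 2*b*(14 + b))
U(T, p) = -80/9 + p²/9 + T*p/9 (U(T, p) = ((p*T + p*p) + 2*(-4)*(14 - 4))/9 = ((T*p + p²) + 2*(-4)*10)/9 = ((p² + T*p) - 80)/9 = (-80 + p² + T*p)/9 = -80/9 + p²/9 + T*p/9)
V = -68478/607 (V = -114 - 1/607*(-720) = -114 + 720/607 = -68478/607 ≈ -112.81)
V - U(-1216, -589) = -68478/607 - (-80/9 + (⅑)*(-589)² + (⅑)*(-1216)*(-589)) = -68478/607 - (-80/9 + (⅑)*346921 + 716224/9) = -68478/607 - (-80/9 + 346921/9 + 716224/9) = -68478/607 - 1*354355/3 = -68478/607 - 354355/3 = -215298919/1821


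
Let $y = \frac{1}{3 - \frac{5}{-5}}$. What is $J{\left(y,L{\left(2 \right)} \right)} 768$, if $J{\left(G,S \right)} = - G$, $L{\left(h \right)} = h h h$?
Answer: $-192$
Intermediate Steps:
$y = \frac{1}{4}$ ($y = \frac{1}{3 - -1} = \frac{1}{3 + 1} = \frac{1}{4} \approx 0.25$)
$L{\left(h \right)} = h^{3}$ ($L{\left(h \right)} = h^{2} h = h^{3}$)
$J{\left(y,L{\left(2 \right)} \right)} 768 = \left(-1\right) \frac{1}{4} \cdot 768 = \left(- \frac{1}{4}\right) 768 = -192$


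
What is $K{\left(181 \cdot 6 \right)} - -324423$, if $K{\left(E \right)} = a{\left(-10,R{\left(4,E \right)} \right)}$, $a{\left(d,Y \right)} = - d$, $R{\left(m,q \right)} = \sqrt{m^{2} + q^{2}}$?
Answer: $324433$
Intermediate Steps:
$K{\left(E \right)} = 10$ ($K{\left(E \right)} = \left(-1\right) \left(-10\right) = 10$)
$K{\left(181 \cdot 6 \right)} - -324423 = 10 - -324423 = 10 + 324423 = 324433$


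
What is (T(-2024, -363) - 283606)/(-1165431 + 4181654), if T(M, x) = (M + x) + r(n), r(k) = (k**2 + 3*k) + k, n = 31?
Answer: -284908/3016223 ≈ -0.094459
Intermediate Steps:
r(k) = k**2 + 4*k
T(M, x) = 1085 + M + x (T(M, x) = (M + x) + 31*(4 + 31) = (M + x) + 31*35 = (M + x) + 1085 = 1085 + M + x)
(T(-2024, -363) - 283606)/(-1165431 + 4181654) = ((1085 - 2024 - 363) - 283606)/(-1165431 + 4181654) = (-1302 - 283606)/3016223 = -284908*1/3016223 = -284908/3016223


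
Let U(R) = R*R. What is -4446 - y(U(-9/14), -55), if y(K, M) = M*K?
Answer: -866961/196 ≈ -4423.3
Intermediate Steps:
U(R) = R**2
y(K, M) = K*M
-4446 - y(U(-9/14), -55) = -4446 - (-9/14)**2*(-55) = -4446 - 81*(-55)/196 = -4446 - 1*(-4455/196) = -4446 + 4455/196 = -866961/196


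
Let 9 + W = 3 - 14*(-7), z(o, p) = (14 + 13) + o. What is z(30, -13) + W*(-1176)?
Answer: -108135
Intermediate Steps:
z(o, p) = 27 + o
W = 92 (W = -9 + (3 - 14*(-7)) = -9 + (3 + 98) = -9 + 101 = 92)
z(30, -13) + W*(-1176) = (27 + 30) + 92*(-1176) = 57 - 108192 = -108135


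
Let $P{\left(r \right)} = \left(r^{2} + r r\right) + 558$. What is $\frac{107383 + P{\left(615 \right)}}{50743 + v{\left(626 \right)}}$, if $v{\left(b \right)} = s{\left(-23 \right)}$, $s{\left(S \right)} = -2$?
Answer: $\frac{864391}{50741} \approx 17.035$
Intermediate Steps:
$v{\left(b \right)} = -2$
$P{\left(r \right)} = 558 + 2 r^{2}$ ($P{\left(r \right)} = \left(r^{2} + r^{2}\right) + 558 = 2 r^{2} + 558 = 558 + 2 r^{2}$)
$\frac{107383 + P{\left(615 \right)}}{50743 + v{\left(626 \right)}} = \frac{107383 + \left(558 + 2 \cdot 615^{2}\right)}{50743 - 2} = \frac{107383 + \left(558 + 2 \cdot 378225\right)}{50741} = \left(107383 + \left(558 + 756450\right)\right) \frac{1}{50741} = \left(107383 + 757008\right) \frac{1}{50741} = 864391 \cdot \frac{1}{50741} = \frac{864391}{50741}$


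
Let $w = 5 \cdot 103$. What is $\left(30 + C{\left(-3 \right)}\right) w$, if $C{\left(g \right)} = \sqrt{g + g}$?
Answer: $15450 + 515 i \sqrt{6} \approx 15450.0 + 1261.5 i$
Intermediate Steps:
$C{\left(g \right)} = \sqrt{2} \sqrt{g}$ ($C{\left(g \right)} = \sqrt{2 g} = \sqrt{2} \sqrt{g}$)
$w = 515$
$\left(30 + C{\left(-3 \right)}\right) w = \left(30 + \sqrt{2} \sqrt{-3}\right) 515 = \left(30 + \sqrt{2} i \sqrt{3}\right) 515 = \left(30 + i \sqrt{6}\right) 515 = 15450 + 515 i \sqrt{6}$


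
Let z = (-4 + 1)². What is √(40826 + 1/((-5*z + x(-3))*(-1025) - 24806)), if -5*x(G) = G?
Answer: 3*√121529820830/5176 ≈ 202.05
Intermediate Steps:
z = 9 (z = (-3)² = 9)
x(G) = -G/5
√(40826 + 1/((-5*z + x(-3))*(-1025) - 24806)) = √(40826 + 1/((-5*9 - ⅕*(-3))*(-1025) - 24806)) = √(40826 + 1/((-45 + ⅗)*(-1025) - 24806)) = √(40826 + 1/(-222/5*(-1025) - 24806)) = √(40826 + 1/(45510 - 24806)) = √(40826 + 1/20704) = √(845261505/20704) = 3*√121529820830/5176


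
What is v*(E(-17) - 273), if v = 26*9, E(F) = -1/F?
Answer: -1085760/17 ≈ -63868.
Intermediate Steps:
v = 234
v*(E(-17) - 273) = 234*(-1/(-17) - 273) = 234*(-1*(-1/17) - 273) = 234*(1/17 - 273) = 234*(-4640/17) = -1085760/17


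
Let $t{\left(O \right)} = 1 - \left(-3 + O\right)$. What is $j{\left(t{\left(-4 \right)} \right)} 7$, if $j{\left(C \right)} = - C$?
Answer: $-56$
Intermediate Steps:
$t{\left(O \right)} = 4 - O$ ($t{\left(O \right)} = 1 - \left(-3 + O\right) = 4 - O$)
$j{\left(t{\left(-4 \right)} \right)} 7 = - (4 - -4) 7 = - (4 + 4) 7 = \left(-1\right) 8 \cdot 7 = \left(-8\right) 7 = -56$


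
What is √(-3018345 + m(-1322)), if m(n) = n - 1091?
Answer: I*√3020758 ≈ 1738.0*I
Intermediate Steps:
m(n) = -1091 + n
√(-3018345 + m(-1322)) = √(-3018345 + (-1091 - 1322)) = √(-3018345 - 2413) = √(-3020758) = I*√3020758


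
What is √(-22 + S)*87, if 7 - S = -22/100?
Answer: 87*I*√1478/10 ≈ 334.47*I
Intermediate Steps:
S = 361/50 (S = 7 - (-22)/100 = 7 - 1*(-11/50) = 7 + 11/50 = 361/50 ≈ 7.2200)
√(-22 + S)*87 = √(-22 + 361/50)*87 = √(-739/50)*87 = (I*√1478/10)*87 = 87*I*√1478/10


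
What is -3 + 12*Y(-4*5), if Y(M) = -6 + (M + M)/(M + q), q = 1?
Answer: -945/19 ≈ -49.737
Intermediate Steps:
Y(M) = -6 + 2*M/(1 + M) (Y(M) = -6 + (M + M)/(M + 1) = -6 + (2*M)/(1 + M) = -6 + 2*M/(1 + M))
-3 + 12*Y(-4*5) = -3 + 12*(2*(-3 - (-8)*5)/(1 - 4*5)) = -3 + 12*(2*(-3 - 2*(-20))/(1 - 20)) = -3 + 12*(2*(-3 + 40)/(-19)) = -3 + 12*(2*(-1/19)*37) = -3 + 12*(-74/19) = -3 - 888/19 = -945/19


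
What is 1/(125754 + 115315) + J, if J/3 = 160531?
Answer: 116097142918/241069 ≈ 4.8159e+5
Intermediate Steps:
J = 481593 (J = 3*160531 = 481593)
1/(125754 + 115315) + J = 1/(125754 + 115315) + 481593 = 1/241069 + 481593 = 116097142918/241069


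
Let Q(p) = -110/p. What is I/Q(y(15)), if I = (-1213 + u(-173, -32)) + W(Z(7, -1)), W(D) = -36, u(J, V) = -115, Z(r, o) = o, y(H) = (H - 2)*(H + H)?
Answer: 4836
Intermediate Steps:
y(H) = 2*H*(-2 + H) (y(H) = (-2 + H)*(2*H) = 2*H*(-2 + H))
I = -1364 (I = (-1213 - 115) - 36 = -1328 - 36 = -1364)
I/Q(y(15)) = -1364/((-110*1/(30*(-2 + 15)))) = -1364/((-110/(2*15*13))) = -1364/((-110/390)) = -1364/((-110*1/390)) = -1364/(-11/39) = -1364*(-39/11) = 4836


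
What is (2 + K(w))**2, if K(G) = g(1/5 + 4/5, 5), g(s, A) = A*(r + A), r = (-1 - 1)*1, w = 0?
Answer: 289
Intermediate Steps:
r = -2 (r = -2*1 = -2)
g(s, A) = A*(-2 + A)
K(G) = 15 (K(G) = 5*(-2 + 5) = 5*3 = 15)
(2 + K(w))**2 = (2 + 15)**2 = 17**2 = 289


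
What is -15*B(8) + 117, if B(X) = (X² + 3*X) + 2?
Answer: -1233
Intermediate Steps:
B(X) = 2 + X² + 3*X
-15*B(8) + 117 = -15*(2 + 8² + 3*8) + 117 = -15*(2 + 64 + 24) + 117 = -15*90 + 117 = -1350 + 117 = -1233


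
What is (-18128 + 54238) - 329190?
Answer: -293080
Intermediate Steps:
(-18128 + 54238) - 329190 = 36110 - 329190 = -293080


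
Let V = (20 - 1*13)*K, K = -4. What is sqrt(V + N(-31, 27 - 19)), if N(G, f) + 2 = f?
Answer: I*sqrt(22) ≈ 4.6904*I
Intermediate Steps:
N(G, f) = -2 + f
V = -28 (V = (20 - 1*13)*(-4) = (20 - 13)*(-4) = 7*(-4) = -28)
sqrt(V + N(-31, 27 - 19)) = sqrt(-28 + (-2 + (27 - 19))) = sqrt(-28 + (-2 + 8)) = sqrt(-28 + 6) = sqrt(-22) = I*sqrt(22)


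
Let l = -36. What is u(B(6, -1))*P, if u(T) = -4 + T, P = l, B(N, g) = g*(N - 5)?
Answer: 180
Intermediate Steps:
B(N, g) = g*(-5 + N)
P = -36
u(B(6, -1))*P = (-4 - (-5 + 6))*(-36) = (-4 - 1*1)*(-36) = (-4 - 1)*(-36) = -5*(-36) = 180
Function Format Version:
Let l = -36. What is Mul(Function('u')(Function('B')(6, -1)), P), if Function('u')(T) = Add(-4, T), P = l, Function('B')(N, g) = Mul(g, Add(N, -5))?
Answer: 180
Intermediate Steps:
Function('B')(N, g) = Mul(g, Add(-5, N))
P = -36
Mul(Function('u')(Function('B')(6, -1)), P) = Mul(Add(-4, Mul(-1, Add(-5, 6))), -36) = Mul(Add(-4, Mul(-1, 1)), -36) = Mul(Add(-4, -1), -36) = Mul(-5, -36) = 180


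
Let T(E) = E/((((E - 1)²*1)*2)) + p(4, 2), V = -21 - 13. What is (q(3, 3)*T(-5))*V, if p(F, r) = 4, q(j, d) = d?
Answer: -4811/12 ≈ -400.92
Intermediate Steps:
V = -34
T(E) = 4 + E/(2*(-1 + E)²) (T(E) = E/((((E - 1)²*1)*2)) + 4 = E/((((-1 + E)²*1)*2)) + 4 = E/(((-1 + E)²*2)) + 4 = E/((2*(-1 + E)²)) + 4 = (1/(2*(-1 + E)²))*E + 4 = E/(2*(-1 + E)²) + 4 = 4 + E/(2*(-1 + E)²))
(q(3, 3)*T(-5))*V = (3*(4 + (½)*(-5)/(-1 - 5)²))*(-34) = (3*(4 + (½)*(-5)/(-6)²))*(-34) = (3*(4 + (½)*(-5)*(1/36)))*(-34) = (3*(4 - 5/72))*(-34) = (3*(283/72))*(-34) = (283/24)*(-34) = -4811/12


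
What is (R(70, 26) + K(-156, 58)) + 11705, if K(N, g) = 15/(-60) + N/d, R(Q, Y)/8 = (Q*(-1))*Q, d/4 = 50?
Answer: -2749603/100 ≈ -27496.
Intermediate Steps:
d = 200 (d = 4*50 = 200)
R(Q, Y) = -8*Q² (R(Q, Y) = 8*((Q*(-1))*Q) = 8*((-Q)*Q) = 8*(-Q²) = -8*Q²)
K(N, g) = -¼ + N/200 (K(N, g) = 15/(-60) + N/200 = 15*(-1/60) + N*(1/200) = -¼ + N/200)
(R(70, 26) + K(-156, 58)) + 11705 = (-8*70² + (-¼ + (1/200)*(-156))) + 11705 = (-8*4900 + (-¼ - 39/50)) + 11705 = (-39200 - 103/100) + 11705 = -3920103/100 + 11705 = -2749603/100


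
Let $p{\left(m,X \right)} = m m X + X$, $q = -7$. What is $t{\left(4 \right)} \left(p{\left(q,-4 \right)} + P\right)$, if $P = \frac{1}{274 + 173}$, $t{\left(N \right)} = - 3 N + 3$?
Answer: $\frac{268197}{149} \approx 1800.0$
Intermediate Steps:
$t{\left(N \right)} = 3 - 3 N$
$p{\left(m,X \right)} = X + X m^{2}$ ($p{\left(m,X \right)} = m^{2} X + X = X m^{2} + X = X + X m^{2}$)
$P = \frac{1}{447} \approx 0.0022371$
$t{\left(4 \right)} \left(p{\left(q,-4 \right)} + P\right) = \left(3 - 12\right) \left(- 4 \left(1 + \left(-7\right)^{2}\right) + \frac{1}{447}\right) = \left(3 - 12\right) \left(- 4 \left(1 + 49\right) + \frac{1}{447}\right) = - 9 \left(\left(-4\right) 50 + \frac{1}{447}\right) = - 9 \left(-200 + \frac{1}{447}\right) = \left(-9\right) \left(- \frac{89399}{447}\right) = \frac{268197}{149}$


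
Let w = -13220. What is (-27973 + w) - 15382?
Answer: -56575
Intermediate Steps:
(-27973 + w) - 15382 = (-27973 - 13220) - 15382 = -41193 - 15382 = -56575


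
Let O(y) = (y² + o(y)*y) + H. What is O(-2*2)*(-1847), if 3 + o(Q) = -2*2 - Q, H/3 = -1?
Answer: -46175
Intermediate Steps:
H = -3 (H = 3*(-1) = -3)
o(Q) = -7 - Q (o(Q) = -3 + (-2*2 - Q) = -3 + (-4 - Q) = -7 - Q)
O(y) = -3 + y² + y*(-7 - y) (O(y) = (y² + (-7 - y)*y) - 3 = (y² + y*(-7 - y)) - 3 = -3 + y² + y*(-7 - y))
O(-2*2)*(-1847) = (-3 - (-14)*2)*(-1847) = (-3 - 7*(-4))*(-1847) = (-3 + 28)*(-1847) = 25*(-1847) = -46175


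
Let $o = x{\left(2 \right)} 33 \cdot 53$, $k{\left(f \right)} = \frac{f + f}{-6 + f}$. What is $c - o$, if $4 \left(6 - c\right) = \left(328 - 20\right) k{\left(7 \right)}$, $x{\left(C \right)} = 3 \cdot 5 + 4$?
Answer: $-34303$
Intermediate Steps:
$k{\left(f \right)} = \frac{2 f}{-6 + f}$
$x{\left(C \right)} = 19$ ($x{\left(C \right)} = 15 + 4 = 19$)
$c = -1072$ ($c = 6 - \frac{\left(328 - 20\right) 2 \cdot 7 \frac{1}{-6 + 7}}{4} = 6 - \frac{308 \cdot 2 \cdot 7 \cdot 1^{-1}}{4} = 6 - \frac{308 \cdot 2 \cdot 7 \cdot 1}{4} = 6 - \frac{308 \cdot 14}{4} = 6 - 1078 = -1072$)
$o = 33231$ ($o = 19 \cdot 33 \cdot 53 = 627 \cdot 53 = 33231$)
$c - o = -1072 - 33231 = -34303$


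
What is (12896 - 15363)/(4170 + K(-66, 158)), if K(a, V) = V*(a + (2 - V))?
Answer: 2467/30906 ≈ 0.079823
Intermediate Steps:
K(a, V) = V*(2 + a - V)
(12896 - 15363)/(4170 + K(-66, 158)) = (12896 - 15363)/(4170 + 158*(2 - 66 - 1*158)) = -2467/(4170 + 158*(2 - 66 - 158)) = -2467/(4170 + 158*(-222)) = -2467/(4170 - 35076) = -2467/(-30906) = -2467*(-1/30906) = 2467/30906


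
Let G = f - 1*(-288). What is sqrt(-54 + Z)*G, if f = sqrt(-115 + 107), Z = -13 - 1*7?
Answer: -4*sqrt(37) + 288*I*sqrt(74) ≈ -24.331 + 2477.5*I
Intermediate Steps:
Z = -20 (Z = -13 - 7 = -20)
f = 2*I*sqrt(2) (f = sqrt(-8) = 2*I*sqrt(2) ≈ 2.8284*I)
G = 288 + 2*I*sqrt(2) (G = 2*I*sqrt(2) - 1*(-288) = 2*I*sqrt(2) + 288 = 288 + 2*I*sqrt(2) ≈ 288.0 + 2.8284*I)
sqrt(-54 + Z)*G = sqrt(-54 - 20)*(288 + 2*I*sqrt(2)) = sqrt(-74)*(288 + 2*I*sqrt(2)) = (I*sqrt(74))*(288 + 2*I*sqrt(2)) = I*sqrt(74)*(288 + 2*I*sqrt(2))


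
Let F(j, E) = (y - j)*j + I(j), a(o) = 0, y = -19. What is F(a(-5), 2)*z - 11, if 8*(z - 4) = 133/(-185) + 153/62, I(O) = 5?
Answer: 185227/18352 ≈ 10.093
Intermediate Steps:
z = 387099/91760 (z = 4 + (133/(-185) + 153/62)/8 = 4 + (133*(-1/185) + 153*(1/62))/8 = 4 + (-133/185 + 153/62)/8 = 4 + (⅛)*(20059/11470) = 4 + 20059/91760 = 387099/91760 ≈ 4.2186)
F(j, E) = 5 + j*(-19 - j) (F(j, E) = (-19 - j)*j + 5 = j*(-19 - j) + 5 = 5 + j*(-19 - j))
F(a(-5), 2)*z - 11 = (5 - 1*0² - 19*0)*(387099/91760) - 11 = (5 - 1*0 + 0)*(387099/91760) - 11 = (5 + 0 + 0)*(387099/91760) - 11 = 5*(387099/91760) - 11 = 387099/18352 - 11 = 185227/18352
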